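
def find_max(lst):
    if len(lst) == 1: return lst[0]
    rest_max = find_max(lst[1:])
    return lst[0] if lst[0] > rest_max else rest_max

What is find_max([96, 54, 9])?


find_max([96, 54, 9]): compare 96 with find_max([54, 9])
find_max([54, 9]): compare 54 with find_max([9])
find_max([9]) = 9  (base case)
Compare 54 with 9 -> 54
Compare 96 with 54 -> 96

96


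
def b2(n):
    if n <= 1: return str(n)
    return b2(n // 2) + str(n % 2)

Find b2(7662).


b2(7662) = b2(3831) + '0'
b2(3831) = b2(1915) + '1'
b2(1915) = b2(957) + '1'
b2(957) = b2(478) + '1'
b2(478) = b2(239) + '0'
b2(239) = b2(119) + '1'
b2(119) = b2(59) + '1'
b2(59) = b2(29) + '1'
b2(29) = b2(14) + '1'
b2(14) = b2(7) + '0'
b2(7) = b2(3) + '1'
b2(3) = b2(1) + '1'
b2(1) = '1'  (base case)
Concatenating: '1' + '1' + '1' + '0' + '1' + '1' + '1' + '1' + '0' + '1' + '1' + '1' + '0' = '1110111101110'

1110111101110


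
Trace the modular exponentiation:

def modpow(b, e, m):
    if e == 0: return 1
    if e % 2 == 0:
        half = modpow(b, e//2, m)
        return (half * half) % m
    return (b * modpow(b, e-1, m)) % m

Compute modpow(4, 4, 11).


modpow(4, 4, 11): e is even, compute modpow(4, 2, 11)
  modpow(4, 2, 11): e is even, compute modpow(4, 1, 11)
    modpow(4, 1, 11): e is odd, compute modpow(4, 0, 11)
      modpow(4, 0, 11) = 1
    (4 * 1) % 11 = 4
  half=4, (4*4) % 11 = 5
half=5, (5*5) % 11 = 3

3


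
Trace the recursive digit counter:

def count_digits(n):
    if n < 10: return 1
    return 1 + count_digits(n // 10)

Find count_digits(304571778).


count_digits(304571778) = 1 + count_digits(30457177)
count_digits(30457177) = 1 + count_digits(3045717)
count_digits(3045717) = 1 + count_digits(304571)
count_digits(304571) = 1 + count_digits(30457)
count_digits(30457) = 1 + count_digits(3045)
count_digits(3045) = 1 + count_digits(304)
count_digits(304) = 1 + count_digits(30)
count_digits(30) = 1 + count_digits(3)
count_digits(3) = 1  (base case: 3 < 10)
Unwinding: 1 + 1 + 1 + 1 + 1 + 1 + 1 + 1 + 1 = 9

9


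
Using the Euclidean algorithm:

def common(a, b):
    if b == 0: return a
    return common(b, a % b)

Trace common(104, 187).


common(104, 187) = common(187, 104)
common(187, 104) = common(104, 83)
common(104, 83) = common(83, 21)
common(83, 21) = common(21, 20)
common(21, 20) = common(20, 1)
common(20, 1) = common(1, 0)
common(1, 0) = 1  (base case)

1


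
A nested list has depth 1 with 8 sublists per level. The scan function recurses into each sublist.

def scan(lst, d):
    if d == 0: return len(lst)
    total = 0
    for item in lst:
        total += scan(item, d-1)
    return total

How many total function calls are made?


At depth 0 (root): 1 call
At depth 1: each of 1 parents calls scan on 8 children = 8 calls
Total: 1 + 8 = 9

9


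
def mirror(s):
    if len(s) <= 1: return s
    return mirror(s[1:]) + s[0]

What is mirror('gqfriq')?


mirror('gqfriq') = mirror('qfriq') + 'g'
mirror('qfriq') = mirror('friq') + 'q'
mirror('friq') = mirror('riq') + 'f'
mirror('riq') = mirror('iq') + 'r'
mirror('iq') = mirror('q') + 'i'
mirror('q') = 'q'  (base case)
Concatenating: 'q' + 'i' + 'r' + 'f' + 'q' + 'g' = 'qirfqg'

qirfqg


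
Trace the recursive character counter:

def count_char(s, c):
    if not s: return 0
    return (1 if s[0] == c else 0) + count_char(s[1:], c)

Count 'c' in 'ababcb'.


s[0]='a' != 'c' -> 0
s[0]='b' != 'c' -> 0
s[0]='a' != 'c' -> 0
s[0]='b' != 'c' -> 0
s[0]='c' == 'c' -> 1
s[0]='b' != 'c' -> 0
Sum: 0 + 0 + 0 + 0 + 1 + 0 = 1

1


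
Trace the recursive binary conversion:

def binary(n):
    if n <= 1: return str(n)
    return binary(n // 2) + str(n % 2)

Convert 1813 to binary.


binary(1813) = binary(906) + '1'
binary(906) = binary(453) + '0'
binary(453) = binary(226) + '1'
binary(226) = binary(113) + '0'
binary(113) = binary(56) + '1'
binary(56) = binary(28) + '0'
binary(28) = binary(14) + '0'
binary(14) = binary(7) + '0'
binary(7) = binary(3) + '1'
binary(3) = binary(1) + '1'
binary(1) = '1'  (base case)
Concatenating: '1' + '1' + '1' + '0' + '0' + '0' + '1' + '0' + '1' + '0' + '1' = '11100010101'

11100010101


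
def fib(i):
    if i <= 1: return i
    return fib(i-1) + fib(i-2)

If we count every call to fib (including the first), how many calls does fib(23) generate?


Let C(n) = total calls for fib(n)
C(0) = 1, C(1) = 1
C(2) = 1 + C(1) + C(0) = 1 + 1 + 1 = 3
C(3) = 1 + C(2) + C(1) = 1 + 3 + 1 = 5
C(4) = 1 + C(3) + C(2) = 1 + 5 + 3 = 9
C(5) = 1 + C(4) + C(3) = 1 + 9 + 5 = 15
C(6) = 1 + C(5) + C(4) = 1 + 15 + 9 = 25
C(7) = 1 + C(6) + C(5) = 1 + 25 + 15 = 41
C(8) = 1 + C(7) + C(6) = 1 + 41 + 25 = 67
C(9) = 1 + C(8) + C(7) = 1 + 67 + 41 = 109
C(10) = 1 + C(9) + C(8) = 1 + 109 + 67 = 177
C(11) = 1 + C(10) + C(9) = 1 + 177 + 109 = 287
C(12) = 1 + C(11) + C(10) = 1 + 287 + 177 = 465
C(13) = 1 + C(12) + C(11) = 1 + 465 + 287 = 753
C(14) = 1 + C(13) + C(12) = 1 + 753 + 465 = 1219
C(15) = 1 + C(14) + C(13) = 1 + 1219 + 753 = 1973
C(16) = 1 + C(15) + C(14) = 1 + 1973 + 1219 = 3193
C(17) = 1 + C(16) + C(15) = 1 + 3193 + 1973 = 5167
C(18) = 1 + C(17) + C(16) = 1 + 5167 + 3193 = 8361
C(19) = 1 + C(18) + C(17) = 1 + 8361 + 5167 = 13529
C(20) = 1 + C(19) + C(18) = 1 + 13529 + 8361 = 21891
C(21) = 1 + C(20) + C(19) = 1 + 21891 + 13529 = 35421
C(22) = 1 + C(21) + C(20) = 1 + 35421 + 21891 = 57313
C(23) = 1 + C(22) + C(21) = 1 + 57313 + 35421 = 92735

92735


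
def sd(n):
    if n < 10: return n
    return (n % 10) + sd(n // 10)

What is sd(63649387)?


sd(63649387) = 7 + sd(6364938)
sd(6364938) = 8 + sd(636493)
sd(636493) = 3 + sd(63649)
sd(63649) = 9 + sd(6364)
sd(6364) = 4 + sd(636)
sd(636) = 6 + sd(63)
sd(63) = 3 + sd(6)
sd(6) = 6  (base case)
Total: 7 + 8 + 3 + 9 + 4 + 6 + 3 + 6 = 46

46


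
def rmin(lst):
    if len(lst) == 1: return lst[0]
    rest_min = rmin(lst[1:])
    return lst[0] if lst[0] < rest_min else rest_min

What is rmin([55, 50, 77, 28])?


rmin([55, 50, 77, 28]): compare 55 with rmin([50, 77, 28])
rmin([50, 77, 28]): compare 50 with rmin([77, 28])
rmin([77, 28]): compare 77 with rmin([28])
rmin([28]) = 28  (base case)
Compare 77 with 28 -> 28
Compare 50 with 28 -> 28
Compare 55 with 28 -> 28

28


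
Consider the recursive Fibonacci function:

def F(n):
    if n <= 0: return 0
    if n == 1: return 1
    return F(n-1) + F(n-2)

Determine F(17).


Computing F(17) bottom-up:
F(0) = 0
F(1) = 1
F(2) = F(1) + F(0) = 1 + 0 = 1
F(3) = F(2) + F(1) = 1 + 1 = 2
F(4) = F(3) + F(2) = 2 + 1 = 3
F(5) = F(4) + F(3) = 3 + 2 = 5
F(6) = F(5) + F(4) = 5 + 3 = 8
F(7) = F(6) + F(5) = 8 + 5 = 13
F(8) = F(7) + F(6) = 13 + 8 = 21
F(9) = F(8) + F(7) = 21 + 13 = 34
F(10) = F(9) + F(8) = 34 + 21 = 55
F(11) = F(10) + F(9) = 55 + 34 = 89
F(12) = F(11) + F(10) = 89 + 55 = 144
F(13) = F(12) + F(11) = 144 + 89 = 233
F(14) = F(13) + F(12) = 233 + 144 = 377
F(15) = F(14) + F(13) = 377 + 233 = 610
F(16) = F(15) + F(14) = 610 + 377 = 987
F(17) = F(16) + F(15) = 987 + 610 = 1597

1597


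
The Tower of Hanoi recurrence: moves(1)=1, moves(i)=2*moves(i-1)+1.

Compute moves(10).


moves(10) = 2 * moves(9) + 1
moves(9) = 2 * moves(8) + 1
moves(8) = 2 * moves(7) + 1
moves(7) = 2 * moves(6) + 1
moves(6) = 2 * moves(5) + 1
moves(5) = 2 * moves(4) + 1
moves(4) = 2 * moves(3) + 1
moves(3) = 2 * moves(2) + 1
moves(2) = 2 * moves(1) + 1
moves(1) = 1  (base case)
moves(2) = 2 * 1 + 1 = 3
moves(3) = 2 * 3 + 1 = 7
moves(4) = 2 * 7 + 1 = 15
moves(5) = 2 * 15 + 1 = 31
moves(6) = 2 * 31 + 1 = 63
moves(7) = 2 * 63 + 1 = 127
moves(8) = 2 * 127 + 1 = 255
moves(9) = 2 * 255 + 1 = 511
moves(10) = 2 * 511 + 1 = 1023

1023


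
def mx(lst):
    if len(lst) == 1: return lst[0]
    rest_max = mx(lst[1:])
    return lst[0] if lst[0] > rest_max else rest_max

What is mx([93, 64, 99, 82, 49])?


mx([93, 64, 99, 82, 49]): compare 93 with mx([64, 99, 82, 49])
mx([64, 99, 82, 49]): compare 64 with mx([99, 82, 49])
mx([99, 82, 49]): compare 99 with mx([82, 49])
mx([82, 49]): compare 82 with mx([49])
mx([49]) = 49  (base case)
Compare 82 with 49 -> 82
Compare 99 with 82 -> 99
Compare 64 with 99 -> 99
Compare 93 with 99 -> 99

99


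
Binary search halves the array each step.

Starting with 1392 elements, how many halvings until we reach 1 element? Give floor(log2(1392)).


1392 / 2 = 696
696 / 2 = 348
348 / 2 = 174
174 / 2 = 87
87 / 2 = 43
43 / 2 = 21
21 / 2 = 10
10 / 2 = 5
5 / 2 = 2
2 / 2 = 1
Reached 1 after 10 halvings

10


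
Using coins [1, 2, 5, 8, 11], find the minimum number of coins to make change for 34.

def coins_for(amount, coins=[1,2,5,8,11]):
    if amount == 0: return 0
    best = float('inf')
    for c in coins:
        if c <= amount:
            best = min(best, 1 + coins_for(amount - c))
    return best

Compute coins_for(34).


Building up with DP:
coins_for(0) = 0
coins_for(1) = min(1+coins_for(0)=1+0=1) = 1
coins_for(2) = min(1+coins_for(1)=1+1=2, 1+coins_for(0)=1+0=1) = 1
coins_for(3) = min(1+coins_for(2)=1+1=2, 1+coins_for(1)=1+1=2) = 2
coins_for(4) = min(1+coins_for(3)=1+2=3, 1+coins_for(2)=1+1=2) = 2
coins_for(5) = min(1+coins_for(4)=1+2=3, 1+coins_for(3)=1+2=3, 1+coins_for(0)=1+0=1) = 1
coins_for(6) = min(1+coins_for(5)=1+1=2, 1+coins_for(4)=1+2=3, 1+coins_for(1)=1+1=2) = 2
coins_for(7) = min(1+coins_for(6)=1+2=3, 1+coins_for(5)=1+1=2, 1+coins_for(2)=1+1=2) = 2
coins_for(8) = min(1+coins_for(7)=1+2=3, 1+coins_for(6)=1+2=3, 1+coins_for(3)=1+2=3, 1+coins_for(0)=1+0=1) = 1
coins_for(9) = min(1+coins_for(8)=1+1=2, 1+coins_for(7)=1+2=3, 1+coins_for(4)=1+2=3, 1+coins_for(1)=1+1=2) = 2
coins_for(10) = min(1+coins_for(9)=1+2=3, 1+coins_for(8)=1+1=2, 1+coins_for(5)=1+1=2, 1+coins_for(2)=1+1=2) = 2
coins_for(11) = min(1+coins_for(10)=1+2=3, 1+coins_for(9)=1+2=3, 1+coins_for(6)=1+2=3, 1+coins_for(3)=1+2=3, 1+coins_for(0)=1+0=1) = 1
coins_for(12) = min(1+coins_for(11)=1+1=2, 1+coins_for(10)=1+2=3, 1+coins_for(7)=1+2=3, 1+coins_for(4)=1+2=3, 1+coins_for(1)=1+1=2) = 2
coins_for(13) = min(1+coins_for(12)=1+2=3, 1+coins_for(11)=1+1=2, 1+coins_for(8)=1+1=2, 1+coins_for(5)=1+1=2, 1+coins_for(2)=1+1=2) = 2
coins_for(14) = min(1+coins_for(13)=1+2=3, 1+coins_for(12)=1+2=3, 1+coins_for(9)=1+2=3, 1+coins_for(6)=1+2=3, 1+coins_for(3)=1+2=3) = 3
coins_for(15) = min(1+coins_for(14)=1+3=4, 1+coins_for(13)=1+2=3, 1+coins_for(10)=1+2=3, 1+coins_for(7)=1+2=3, 1+coins_for(4)=1+2=3) = 3
coins_for(16) = min(1+coins_for(15)=1+3=4, 1+coins_for(14)=1+3=4, 1+coins_for(11)=1+1=2, 1+coins_for(8)=1+1=2, 1+coins_for(5)=1+1=2) = 2
coins_for(17) = min(1+coins_for(16)=1+2=3, 1+coins_for(15)=1+3=4, 1+coins_for(12)=1+2=3, 1+coins_for(9)=1+2=3, 1+coins_for(6)=1+2=3) = 3
coins_for(18) = min(1+coins_for(17)=1+3=4, 1+coins_for(16)=1+2=3, 1+coins_for(13)=1+2=3, 1+coins_for(10)=1+2=3, 1+coins_for(7)=1+2=3) = 3
coins_for(19) = min(1+coins_for(18)=1+3=4, 1+coins_for(17)=1+3=4, 1+coins_for(14)=1+3=4, 1+coins_for(11)=1+1=2, 1+coins_for(8)=1+1=2) = 2
coins_for(20) = min(1+coins_for(19)=1+2=3, 1+coins_for(18)=1+3=4, 1+coins_for(15)=1+3=4, 1+coins_for(12)=1+2=3, 1+coins_for(9)=1+2=3) = 3
coins_for(21) = min(1+coins_for(20)=1+3=4, 1+coins_for(19)=1+2=3, 1+coins_for(16)=1+2=3, 1+coins_for(13)=1+2=3, 1+coins_for(10)=1+2=3) = 3
coins_for(22) = min(1+coins_for(21)=1+3=4, 1+coins_for(20)=1+3=4, 1+coins_for(17)=1+3=4, 1+coins_for(14)=1+3=4, 1+coins_for(11)=1+1=2) = 2
coins_for(23) = min(1+coins_for(22)=1+2=3, 1+coins_for(21)=1+3=4, 1+coins_for(18)=1+3=4, 1+coins_for(15)=1+3=4, 1+coins_for(12)=1+2=3) = 3
coins_for(24) = min(1+coins_for(23)=1+3=4, 1+coins_for(22)=1+2=3, 1+coins_for(19)=1+2=3, 1+coins_for(16)=1+2=3, 1+coins_for(13)=1+2=3) = 3
coins_for(25) = min(1+coins_for(24)=1+3=4, 1+coins_for(23)=1+3=4, 1+coins_for(20)=1+3=4, 1+coins_for(17)=1+3=4, 1+coins_for(14)=1+3=4) = 4
coins_for(26) = min(1+coins_for(25)=1+4=5, 1+coins_for(24)=1+3=4, 1+coins_for(21)=1+3=4, 1+coins_for(18)=1+3=4, 1+coins_for(15)=1+3=4) = 4
coins_for(27) = min(1+coins_for(26)=1+4=5, 1+coins_for(25)=1+4=5, 1+coins_for(22)=1+2=3, 1+coins_for(19)=1+2=3, 1+coins_for(16)=1+2=3) = 3
coins_for(28) = min(1+coins_for(27)=1+3=4, 1+coins_for(26)=1+4=5, 1+coins_for(23)=1+3=4, 1+coins_for(20)=1+3=4, 1+coins_for(17)=1+3=4) = 4
coins_for(29) = min(1+coins_for(28)=1+4=5, 1+coins_for(27)=1+3=4, 1+coins_for(24)=1+3=4, 1+coins_for(21)=1+3=4, 1+coins_for(18)=1+3=4) = 4
coins_for(30) = min(1+coins_for(29)=1+4=5, 1+coins_for(28)=1+4=5, 1+coins_for(25)=1+4=5, 1+coins_for(22)=1+2=3, 1+coins_for(19)=1+2=3) = 3
coins_for(31) = min(1+coins_for(30)=1+3=4, 1+coins_for(29)=1+4=5, 1+coins_for(26)=1+4=5, 1+coins_for(23)=1+3=4, 1+coins_for(20)=1+3=4) = 4
coins_for(32) = min(1+coins_for(31)=1+4=5, 1+coins_for(30)=1+3=4, 1+coins_for(27)=1+3=4, 1+coins_for(24)=1+3=4, 1+coins_for(21)=1+3=4) = 4
coins_for(33) = min(1+coins_for(32)=1+4=5, 1+coins_for(31)=1+4=5, 1+coins_for(28)=1+4=5, 1+coins_for(25)=1+4=5, 1+coins_for(22)=1+2=3) = 3
coins_for(34) = min(1+coins_for(33)=1+3=4, 1+coins_for(32)=1+4=5, 1+coins_for(29)=1+4=5, 1+coins_for(26)=1+4=5, 1+coins_for(23)=1+3=4) = 4

4


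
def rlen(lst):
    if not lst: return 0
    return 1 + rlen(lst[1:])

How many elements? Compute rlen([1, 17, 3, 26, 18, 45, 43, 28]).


rlen([1, 17, 3, 26, 18, 45, 43, 28]) = 1 + rlen([17, 3, 26, 18, 45, 43, 28])
rlen([17, 3, 26, 18, 45, 43, 28]) = 1 + rlen([3, 26, 18, 45, 43, 28])
rlen([3, 26, 18, 45, 43, 28]) = 1 + rlen([26, 18, 45, 43, 28])
rlen([26, 18, 45, 43, 28]) = 1 + rlen([18, 45, 43, 28])
rlen([18, 45, 43, 28]) = 1 + rlen([45, 43, 28])
rlen([45, 43, 28]) = 1 + rlen([43, 28])
rlen([43, 28]) = 1 + rlen([28])
rlen([28]) = 1 + rlen([])
rlen([]) = 0  (base case)
Unwinding: 1 + 1 + 1 + 1 + 1 + 1 + 1 + 1 + 0 = 8

8


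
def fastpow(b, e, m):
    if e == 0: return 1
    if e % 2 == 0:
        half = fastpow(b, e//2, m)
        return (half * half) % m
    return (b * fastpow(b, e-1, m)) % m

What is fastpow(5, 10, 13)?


fastpow(5, 10, 13): e is even, compute fastpow(5, 5, 13)
  fastpow(5, 5, 13): e is odd, compute fastpow(5, 4, 13)
    fastpow(5, 4, 13): e is even, compute fastpow(5, 2, 13)
      fastpow(5, 2, 13): e is even, compute fastpow(5, 1, 13)
        fastpow(5, 1, 13): e is odd, compute fastpow(5, 0, 13)
          fastpow(5, 0, 13) = 1
        (5 * 1) % 13 = 5
      half=5, (5*5) % 13 = 12
    half=12, (12*12) % 13 = 1
  (5 * 1) % 13 = 5
half=5, (5*5) % 13 = 12

12


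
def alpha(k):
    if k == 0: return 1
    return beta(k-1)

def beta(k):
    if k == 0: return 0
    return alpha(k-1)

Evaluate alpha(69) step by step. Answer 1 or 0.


alpha(69) = beta(68)
beta(68) = alpha(67)
alpha(67) = beta(66)
beta(66) = alpha(65)
alpha(65) = beta(64)
beta(64) = alpha(63)
alpha(63) = beta(62)
beta(62) = alpha(61)
alpha(61) = beta(60)
beta(60) = alpha(59)
alpha(59) = beta(58)
beta(58) = alpha(57)
alpha(57) = beta(56)
beta(56) = alpha(55)
alpha(55) = beta(54)
beta(54) = alpha(53)
alpha(53) = beta(52)
beta(52) = alpha(51)
alpha(51) = beta(50)
beta(50) = alpha(49)
alpha(49) = beta(48)
beta(48) = alpha(47)
alpha(47) = beta(46)
beta(46) = alpha(45)
alpha(45) = beta(44)
beta(44) = alpha(43)
alpha(43) = beta(42)
beta(42) = alpha(41)
alpha(41) = beta(40)
beta(40) = alpha(39)
alpha(39) = beta(38)
beta(38) = alpha(37)
alpha(37) = beta(36)
beta(36) = alpha(35)
alpha(35) = beta(34)
beta(34) = alpha(33)
alpha(33) = beta(32)
beta(32) = alpha(31)
alpha(31) = beta(30)
beta(30) = alpha(29)
alpha(29) = beta(28)
beta(28) = alpha(27)
alpha(27) = beta(26)
beta(26) = alpha(25)
alpha(25) = beta(24)
beta(24) = alpha(23)
alpha(23) = beta(22)
beta(22) = alpha(21)
alpha(21) = beta(20)
beta(20) = alpha(19)
alpha(19) = beta(18)
beta(18) = alpha(17)
alpha(17) = beta(16)
beta(16) = alpha(15)
alpha(15) = beta(14)
beta(14) = alpha(13)
alpha(13) = beta(12)
beta(12) = alpha(11)
alpha(11) = beta(10)
beta(10) = alpha(9)
alpha(9) = beta(8)
beta(8) = alpha(7)
alpha(7) = beta(6)
beta(6) = alpha(5)
alpha(5) = beta(4)
beta(4) = alpha(3)
alpha(3) = beta(2)
beta(2) = alpha(1)
alpha(1) = beta(0)
beta(0) = 0  (base case)
Result: 0

0


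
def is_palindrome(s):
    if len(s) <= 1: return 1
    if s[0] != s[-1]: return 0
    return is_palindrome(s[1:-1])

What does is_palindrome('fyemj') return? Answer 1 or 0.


is_palindrome('fyemj'): s[0]='f' != s[-1]='j' -> return 0
Result: 0 (not a palindrome)

0


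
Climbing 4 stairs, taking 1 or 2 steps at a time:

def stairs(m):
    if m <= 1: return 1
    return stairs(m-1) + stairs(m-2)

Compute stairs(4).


Building up from base cases:
stairs(0) = 1
stairs(1) = 1
stairs(2) = stairs(1) + stairs(0) = 1 + 1 = 2
stairs(3) = stairs(2) + stairs(1) = 2 + 1 = 3
stairs(4) = stairs(3) + stairs(2) = 3 + 2 = 5

5


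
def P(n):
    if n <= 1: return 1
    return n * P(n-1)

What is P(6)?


P(6)
= 6 * P(5)
= 6 * 5 * P(4)
= 6 * 5 * 4 * P(3)
= 6 * 5 * 4 * 3 * P(2)
= 6 * 5 * 4 * 3 * 2 * P(1)
= 6 * 5 * 4 * 3 * 2 * 1
= 720

720


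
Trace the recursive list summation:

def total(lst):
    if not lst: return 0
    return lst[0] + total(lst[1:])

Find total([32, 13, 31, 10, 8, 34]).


total([32, 13, 31, 10, 8, 34]) = 32 + total([13, 31, 10, 8, 34])
total([13, 31, 10, 8, 34]) = 13 + total([31, 10, 8, 34])
total([31, 10, 8, 34]) = 31 + total([10, 8, 34])
total([10, 8, 34]) = 10 + total([8, 34])
total([8, 34]) = 8 + total([34])
total([34]) = 34 + total([])
total([]) = 0  (base case)
Total: 32 + 13 + 31 + 10 + 8 + 34 + 0 = 128

128


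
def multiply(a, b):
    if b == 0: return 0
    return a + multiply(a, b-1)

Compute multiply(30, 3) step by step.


multiply(30, 3) = 30 + multiply(30, 2)
multiply(30, 2) = 30 + multiply(30, 1)
multiply(30, 1) = 30 + multiply(30, 0)
multiply(30, 0) = 0  (base case)
Total: 30 + 30 + 30 + 0 = 90

90


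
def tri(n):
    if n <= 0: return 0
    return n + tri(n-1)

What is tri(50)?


tri(50)
= 50 + 49 + 48 + 47 + 46 + 45 + 44 + 43 + 42 + 41 + 40 + 39 + 38 + 37 + 36 + 35 + 34 + 33 + 32 + 31 + 30 + 29 + 28 + 27 + 26 + 25 + 24 + 23 + 22 + 21 + 20 + 19 + 18 + 17 + 16 + 15 + 14 + 13 + 12 + 11 + 10 + 9 + 8 + 7 + 6 + 5 + 4 + 3 + 2 + 1 + tri(0)
= 50 + 49 + 48 + 47 + 46 + 45 + 44 + 43 + 42 + 41 + 40 + 39 + 38 + 37 + 36 + 35 + 34 + 33 + 32 + 31 + 30 + 29 + 28 + 27 + 26 + 25 + 24 + 23 + 22 + 21 + 20 + 19 + 18 + 17 + 16 + 15 + 14 + 13 + 12 + 11 + 10 + 9 + 8 + 7 + 6 + 5 + 4 + 3 + 2 + 1 + 0
= 1275

1275


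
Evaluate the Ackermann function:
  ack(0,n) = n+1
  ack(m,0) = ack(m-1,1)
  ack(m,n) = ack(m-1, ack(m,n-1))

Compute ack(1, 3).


ack(1, 3) = ack(0, ack(1, 2))
  ack(1, 2) = ack(0, ack(1, 1))
    ack(1, 1) = ack(0, ack(1, 0))
      ack(1, 0) = ack(0, 1)
        ack(0, 1) = 2
      = ack(0, 2)
      ack(0, 2) = 3
    = ack(0, 3)
    ack(0, 3) = 4
  = ack(0, 4)
  ack(0, 4) = 5
Result: ack(1, 3) = 5

5


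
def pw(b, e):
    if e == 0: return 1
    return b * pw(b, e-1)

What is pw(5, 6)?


pw(5, 6)
= 5 * pw(5, 5)
= 5 * 5 * pw(5, 4)
= 5 * 5 * 5 * pw(5, 3)
= 5 * 5 * 5 * 5 * pw(5, 2)
= 5 * 5 * 5 * 5 * 5 * pw(5, 1)
= 5 * 5 * 5 * 5 * 5 * 5 * pw(5, 0)
= 5 * 5 * 5 * 5 * 5 * 5 * 1
= 15625

15625


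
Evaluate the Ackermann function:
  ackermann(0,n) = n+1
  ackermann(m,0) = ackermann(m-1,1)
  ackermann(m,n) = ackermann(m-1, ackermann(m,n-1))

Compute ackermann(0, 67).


ackermann(0, 67) = 68
Result: ackermann(0, 67) = 68

68


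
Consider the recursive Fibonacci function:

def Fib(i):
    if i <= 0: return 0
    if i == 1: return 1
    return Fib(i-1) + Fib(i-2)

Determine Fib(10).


Computing Fib(10) bottom-up:
Fib(0) = 0
Fib(1) = 1
Fib(2) = Fib(1) + Fib(0) = 1 + 0 = 1
Fib(3) = Fib(2) + Fib(1) = 1 + 1 = 2
Fib(4) = Fib(3) + Fib(2) = 2 + 1 = 3
Fib(5) = Fib(4) + Fib(3) = 3 + 2 = 5
Fib(6) = Fib(5) + Fib(4) = 5 + 3 = 8
Fib(7) = Fib(6) + Fib(5) = 8 + 5 = 13
Fib(8) = Fib(7) + Fib(6) = 13 + 8 = 21
Fib(9) = Fib(8) + Fib(7) = 21 + 13 = 34
Fib(10) = Fib(9) + Fib(8) = 34 + 21 = 55

55


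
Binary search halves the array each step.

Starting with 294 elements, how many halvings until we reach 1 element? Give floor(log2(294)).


294 / 2 = 147
147 / 2 = 73
73 / 2 = 36
36 / 2 = 18
18 / 2 = 9
9 / 2 = 4
4 / 2 = 2
2 / 2 = 1
Reached 1 after 8 halvings

8


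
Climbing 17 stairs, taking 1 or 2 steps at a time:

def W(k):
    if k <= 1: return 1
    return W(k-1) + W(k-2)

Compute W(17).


Building up from base cases:
W(0) = 1
W(1) = 1
W(2) = W(1) + W(0) = 1 + 1 = 2
W(3) = W(2) + W(1) = 2 + 1 = 3
W(4) = W(3) + W(2) = 3 + 2 = 5
W(5) = W(4) + W(3) = 5 + 3 = 8
W(6) = W(5) + W(4) = 8 + 5 = 13
W(7) = W(6) + W(5) = 13 + 8 = 21
W(8) = W(7) + W(6) = 21 + 13 = 34
W(9) = W(8) + W(7) = 34 + 21 = 55
W(10) = W(9) + W(8) = 55 + 34 = 89
W(11) = W(10) + W(9) = 89 + 55 = 144
W(12) = W(11) + W(10) = 144 + 89 = 233
W(13) = W(12) + W(11) = 233 + 144 = 377
W(14) = W(13) + W(12) = 377 + 233 = 610
W(15) = W(14) + W(13) = 610 + 377 = 987
W(16) = W(15) + W(14) = 987 + 610 = 1597
W(17) = W(16) + W(15) = 1597 + 987 = 2584

2584


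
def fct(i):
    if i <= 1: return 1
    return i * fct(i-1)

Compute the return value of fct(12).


fct(12)
= 12 * fct(11)
= 12 * 11 * fct(10)
= 12 * 11 * 10 * fct(9)
= 12 * 11 * 10 * 9 * fct(8)
= 12 * 11 * 10 * 9 * 8 * fct(7)
= 12 * 11 * 10 * 9 * 8 * 7 * fct(6)
= 12 * 11 * 10 * 9 * 8 * 7 * 6 * fct(5)
= 12 * 11 * 10 * 9 * 8 * 7 * 6 * 5 * fct(4)
= 12 * 11 * 10 * 9 * 8 * 7 * 6 * 5 * 4 * fct(3)
= 12 * 11 * 10 * 9 * 8 * 7 * 6 * 5 * 4 * 3 * fct(2)
= 12 * 11 * 10 * 9 * 8 * 7 * 6 * 5 * 4 * 3 * 2 * fct(1)
= 12 * 11 * 10 * 9 * 8 * 7 * 6 * 5 * 4 * 3 * 2 * 1
= 479001600

479001600


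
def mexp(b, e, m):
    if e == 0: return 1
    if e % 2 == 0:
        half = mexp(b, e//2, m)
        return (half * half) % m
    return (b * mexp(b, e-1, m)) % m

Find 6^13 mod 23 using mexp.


mexp(6, 13, 23): e is odd, compute mexp(6, 12, 23)
  mexp(6, 12, 23): e is even, compute mexp(6, 6, 23)
    mexp(6, 6, 23): e is even, compute mexp(6, 3, 23)
      mexp(6, 3, 23): e is odd, compute mexp(6, 2, 23)
        mexp(6, 2, 23): e is even, compute mexp(6, 1, 23)
          mexp(6, 1, 23): e is odd, compute mexp(6, 0, 23)
          mexp(6, 0, 23) = 1
          (6 * 1) % 23 = 6
        half=6, (6*6) % 23 = 13
      (6 * 13) % 23 = 9
    half=9, (9*9) % 23 = 12
  half=12, (12*12) % 23 = 6
(6 * 6) % 23 = 13

13


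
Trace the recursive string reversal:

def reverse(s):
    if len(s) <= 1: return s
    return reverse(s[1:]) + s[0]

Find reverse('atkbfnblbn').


reverse('atkbfnblbn') = reverse('tkbfnblbn') + 'a'
reverse('tkbfnblbn') = reverse('kbfnblbn') + 't'
reverse('kbfnblbn') = reverse('bfnblbn') + 'k'
reverse('bfnblbn') = reverse('fnblbn') + 'b'
reverse('fnblbn') = reverse('nblbn') + 'f'
reverse('nblbn') = reverse('blbn') + 'n'
reverse('blbn') = reverse('lbn') + 'b'
reverse('lbn') = reverse('bn') + 'l'
reverse('bn') = reverse('n') + 'b'
reverse('n') = 'n'  (base case)
Concatenating: 'n' + 'b' + 'l' + 'b' + 'n' + 'f' + 'b' + 'k' + 't' + 'a' = 'nblbnfbkta'

nblbnfbkta


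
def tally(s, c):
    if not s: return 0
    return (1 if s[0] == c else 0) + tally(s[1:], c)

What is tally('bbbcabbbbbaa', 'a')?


s[0]='b' != 'a' -> 0
s[0]='b' != 'a' -> 0
s[0]='b' != 'a' -> 0
s[0]='c' != 'a' -> 0
s[0]='a' == 'a' -> 1
s[0]='b' != 'a' -> 0
s[0]='b' != 'a' -> 0
s[0]='b' != 'a' -> 0
s[0]='b' != 'a' -> 0
s[0]='b' != 'a' -> 0
s[0]='a' == 'a' -> 1
s[0]='a' == 'a' -> 1
Sum: 0 + 0 + 0 + 0 + 1 + 0 + 0 + 0 + 0 + 0 + 1 + 1 = 3

3


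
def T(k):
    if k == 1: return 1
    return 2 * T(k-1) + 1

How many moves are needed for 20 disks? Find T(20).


T(20) = 2 * T(19) + 1
T(19) = 2 * T(18) + 1
T(18) = 2 * T(17) + 1
T(17) = 2 * T(16) + 1
T(16) = 2 * T(15) + 1
T(15) = 2 * T(14) + 1
T(14) = 2 * T(13) + 1
T(13) = 2 * T(12) + 1
T(12) = 2 * T(11) + 1
T(11) = 2 * T(10) + 1
T(10) = 2 * T(9) + 1
T(9) = 2 * T(8) + 1
T(8) = 2 * T(7) + 1
T(7) = 2 * T(6) + 1
T(6) = 2 * T(5) + 1
T(5) = 2 * T(4) + 1
T(4) = 2 * T(3) + 1
T(3) = 2 * T(2) + 1
T(2) = 2 * T(1) + 1
T(1) = 1  (base case)
T(2) = 2 * 1 + 1 = 3
T(3) = 2 * 3 + 1 = 7
T(4) = 2 * 7 + 1 = 15
T(5) = 2 * 15 + 1 = 31
T(6) = 2 * 31 + 1 = 63
T(7) = 2 * 63 + 1 = 127
T(8) = 2 * 127 + 1 = 255
T(9) = 2 * 255 + 1 = 511
T(10) = 2 * 511 + 1 = 1023
T(11) = 2 * 1023 + 1 = 2047
T(12) = 2 * 2047 + 1 = 4095
T(13) = 2 * 4095 + 1 = 8191
T(14) = 2 * 8191 + 1 = 16383
T(15) = 2 * 16383 + 1 = 32767
T(16) = 2 * 32767 + 1 = 65535
T(17) = 2 * 65535 + 1 = 131071
T(18) = 2 * 131071 + 1 = 262143
T(19) = 2 * 262143 + 1 = 524287
T(20) = 2 * 524287 + 1 = 1048575

1048575


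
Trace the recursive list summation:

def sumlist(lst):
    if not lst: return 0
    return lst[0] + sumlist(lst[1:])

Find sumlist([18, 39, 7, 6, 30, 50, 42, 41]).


sumlist([18, 39, 7, 6, 30, 50, 42, 41]) = 18 + sumlist([39, 7, 6, 30, 50, 42, 41])
sumlist([39, 7, 6, 30, 50, 42, 41]) = 39 + sumlist([7, 6, 30, 50, 42, 41])
sumlist([7, 6, 30, 50, 42, 41]) = 7 + sumlist([6, 30, 50, 42, 41])
sumlist([6, 30, 50, 42, 41]) = 6 + sumlist([30, 50, 42, 41])
sumlist([30, 50, 42, 41]) = 30 + sumlist([50, 42, 41])
sumlist([50, 42, 41]) = 50 + sumlist([42, 41])
sumlist([42, 41]) = 42 + sumlist([41])
sumlist([41]) = 41 + sumlist([])
sumlist([]) = 0  (base case)
Total: 18 + 39 + 7 + 6 + 30 + 50 + 42 + 41 + 0 = 233

233


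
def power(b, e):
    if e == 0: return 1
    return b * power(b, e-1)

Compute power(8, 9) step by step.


power(8, 9)
= 8 * power(8, 8)
= 8 * 8 * power(8, 7)
= 8 * 8 * 8 * power(8, 6)
= 8 * 8 * 8 * 8 * power(8, 5)
= 8 * 8 * 8 * 8 * 8 * power(8, 4)
= 8 * 8 * 8 * 8 * 8 * 8 * power(8, 3)
= 8 * 8 * 8 * 8 * 8 * 8 * 8 * power(8, 2)
= 8 * 8 * 8 * 8 * 8 * 8 * 8 * 8 * power(8, 1)
= 8 * 8 * 8 * 8 * 8 * 8 * 8 * 8 * 8 * power(8, 0)
= 8 * 8 * 8 * 8 * 8 * 8 * 8 * 8 * 8 * 1
= 134217728

134217728


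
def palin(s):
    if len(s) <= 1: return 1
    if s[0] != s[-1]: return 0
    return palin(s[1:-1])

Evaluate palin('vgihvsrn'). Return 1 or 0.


palin('vgihvsrn'): s[0]='v' != s[-1]='n' -> return 0
Result: 0 (not a palindrome)

0


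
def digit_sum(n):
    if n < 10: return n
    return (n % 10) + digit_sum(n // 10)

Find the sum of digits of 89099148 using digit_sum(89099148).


digit_sum(89099148) = 8 + digit_sum(8909914)
digit_sum(8909914) = 4 + digit_sum(890991)
digit_sum(890991) = 1 + digit_sum(89099)
digit_sum(89099) = 9 + digit_sum(8909)
digit_sum(8909) = 9 + digit_sum(890)
digit_sum(890) = 0 + digit_sum(89)
digit_sum(89) = 9 + digit_sum(8)
digit_sum(8) = 8  (base case)
Total: 8 + 4 + 1 + 9 + 9 + 0 + 9 + 8 = 48

48


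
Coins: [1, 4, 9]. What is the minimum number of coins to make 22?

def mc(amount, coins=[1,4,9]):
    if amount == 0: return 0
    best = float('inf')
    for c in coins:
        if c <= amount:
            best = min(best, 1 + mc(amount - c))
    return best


Building up with DP:
mc(0) = 0
mc(1) = min(1+mc(0)=1+0=1) = 1
mc(2) = min(1+mc(1)=1+1=2) = 2
mc(3) = min(1+mc(2)=1+2=3) = 3
mc(4) = min(1+mc(3)=1+3=4, 1+mc(0)=1+0=1) = 1
mc(5) = min(1+mc(4)=1+1=2, 1+mc(1)=1+1=2) = 2
mc(6) = min(1+mc(5)=1+2=3, 1+mc(2)=1+2=3) = 3
mc(7) = min(1+mc(6)=1+3=4, 1+mc(3)=1+3=4) = 4
mc(8) = min(1+mc(7)=1+4=5, 1+mc(4)=1+1=2) = 2
mc(9) = min(1+mc(8)=1+2=3, 1+mc(5)=1+2=3, 1+mc(0)=1+0=1) = 1
mc(10) = min(1+mc(9)=1+1=2, 1+mc(6)=1+3=4, 1+mc(1)=1+1=2) = 2
mc(11) = min(1+mc(10)=1+2=3, 1+mc(7)=1+4=5, 1+mc(2)=1+2=3) = 3
mc(12) = min(1+mc(11)=1+3=4, 1+mc(8)=1+2=3, 1+mc(3)=1+3=4) = 3
mc(13) = min(1+mc(12)=1+3=4, 1+mc(9)=1+1=2, 1+mc(4)=1+1=2) = 2
mc(14) = min(1+mc(13)=1+2=3, 1+mc(10)=1+2=3, 1+mc(5)=1+2=3) = 3
mc(15) = min(1+mc(14)=1+3=4, 1+mc(11)=1+3=4, 1+mc(6)=1+3=4) = 4
mc(16) = min(1+mc(15)=1+4=5, 1+mc(12)=1+3=4, 1+mc(7)=1+4=5) = 4
mc(17) = min(1+mc(16)=1+4=5, 1+mc(13)=1+2=3, 1+mc(8)=1+2=3) = 3
mc(18) = min(1+mc(17)=1+3=4, 1+mc(14)=1+3=4, 1+mc(9)=1+1=2) = 2
mc(19) = min(1+mc(18)=1+2=3, 1+mc(15)=1+4=5, 1+mc(10)=1+2=3) = 3
mc(20) = min(1+mc(19)=1+3=4, 1+mc(16)=1+4=5, 1+mc(11)=1+3=4) = 4
mc(21) = min(1+mc(20)=1+4=5, 1+mc(17)=1+3=4, 1+mc(12)=1+3=4) = 4
mc(22) = min(1+mc(21)=1+4=5, 1+mc(18)=1+2=3, 1+mc(13)=1+2=3) = 3

3


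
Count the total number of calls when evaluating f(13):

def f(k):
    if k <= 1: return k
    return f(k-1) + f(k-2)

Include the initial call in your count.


Let C(n) = total calls for f(n)
C(0) = 1, C(1) = 1
C(2) = 1 + C(1) + C(0) = 1 + 1 + 1 = 3
C(3) = 1 + C(2) + C(1) = 1 + 3 + 1 = 5
C(4) = 1 + C(3) + C(2) = 1 + 5 + 3 = 9
C(5) = 1 + C(4) + C(3) = 1 + 9 + 5 = 15
C(6) = 1 + C(5) + C(4) = 1 + 15 + 9 = 25
C(7) = 1 + C(6) + C(5) = 1 + 25 + 15 = 41
C(8) = 1 + C(7) + C(6) = 1 + 41 + 25 = 67
C(9) = 1 + C(8) + C(7) = 1 + 67 + 41 = 109
C(10) = 1 + C(9) + C(8) = 1 + 109 + 67 = 177
C(11) = 1 + C(10) + C(9) = 1 + 177 + 109 = 287
C(12) = 1 + C(11) + C(10) = 1 + 287 + 177 = 465
C(13) = 1 + C(12) + C(11) = 1 + 465 + 287 = 753

753


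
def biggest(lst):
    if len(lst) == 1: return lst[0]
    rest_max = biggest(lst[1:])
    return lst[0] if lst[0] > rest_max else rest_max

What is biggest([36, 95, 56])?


biggest([36, 95, 56]): compare 36 with biggest([95, 56])
biggest([95, 56]): compare 95 with biggest([56])
biggest([56]) = 56  (base case)
Compare 95 with 56 -> 95
Compare 36 with 95 -> 95

95


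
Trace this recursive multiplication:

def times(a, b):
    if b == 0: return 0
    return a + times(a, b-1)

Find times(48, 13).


times(48, 13) = 48 + times(48, 12)
times(48, 12) = 48 + times(48, 11)
times(48, 11) = 48 + times(48, 10)
times(48, 10) = 48 + times(48, 9)
times(48, 9) = 48 + times(48, 8)
times(48, 8) = 48 + times(48, 7)
times(48, 7) = 48 + times(48, 6)
times(48, 6) = 48 + times(48, 5)
times(48, 5) = 48 + times(48, 4)
times(48, 4) = 48 + times(48, 3)
times(48, 3) = 48 + times(48, 2)
times(48, 2) = 48 + times(48, 1)
times(48, 1) = 48 + times(48, 0)
times(48, 0) = 0  (base case)
Total: 48 + 48 + 48 + 48 + 48 + 48 + 48 + 48 + 48 + 48 + 48 + 48 + 48 + 0 = 624

624


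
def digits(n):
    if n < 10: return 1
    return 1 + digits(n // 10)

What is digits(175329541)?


digits(175329541) = 1 + digits(17532954)
digits(17532954) = 1 + digits(1753295)
digits(1753295) = 1 + digits(175329)
digits(175329) = 1 + digits(17532)
digits(17532) = 1 + digits(1753)
digits(1753) = 1 + digits(175)
digits(175) = 1 + digits(17)
digits(17) = 1 + digits(1)
digits(1) = 1  (base case: 1 < 10)
Unwinding: 1 + 1 + 1 + 1 + 1 + 1 + 1 + 1 + 1 = 9

9


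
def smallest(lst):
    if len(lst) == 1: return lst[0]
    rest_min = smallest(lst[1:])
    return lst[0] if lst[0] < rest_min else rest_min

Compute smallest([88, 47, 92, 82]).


smallest([88, 47, 92, 82]): compare 88 with smallest([47, 92, 82])
smallest([47, 92, 82]): compare 47 with smallest([92, 82])
smallest([92, 82]): compare 92 with smallest([82])
smallest([82]) = 82  (base case)
Compare 92 with 82 -> 82
Compare 47 with 82 -> 47
Compare 88 with 47 -> 47

47


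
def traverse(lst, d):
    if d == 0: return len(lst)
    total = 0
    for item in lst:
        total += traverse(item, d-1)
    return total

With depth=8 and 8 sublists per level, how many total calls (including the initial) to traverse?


At depth 0 (root): 1 call
At depth 1: each of 1 parents calls traverse on 8 children = 8 calls
At depth 2: each of 8 parents calls traverse on 8 children = 64 calls
At depth 3: each of 64 parents calls traverse on 8 children = 512 calls
At depth 4: each of 512 parents calls traverse on 8 children = 4096 calls
At depth 5: each of 4096 parents calls traverse on 8 children = 32768 calls
At depth 6: each of 32768 parents calls traverse on 8 children = 262144 calls
At depth 7: each of 262144 parents calls traverse on 8 children = 2097152 calls
At depth 8: each of 2097152 parents calls traverse on 8 children = 16777216 calls
Total: 1 + 8 + 64 + 512 + 4096 + 32768 + 262144 + 2097152 + 16777216 = 19173961

19173961


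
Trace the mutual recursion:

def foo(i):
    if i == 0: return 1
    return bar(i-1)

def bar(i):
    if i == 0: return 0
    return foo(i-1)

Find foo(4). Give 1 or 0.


foo(4) = bar(3)
bar(3) = foo(2)
foo(2) = bar(1)
bar(1) = foo(0)
foo(0) = 1  (base case)
Result: 1

1


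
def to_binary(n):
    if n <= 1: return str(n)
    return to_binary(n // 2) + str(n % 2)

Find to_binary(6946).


to_binary(6946) = to_binary(3473) + '0'
to_binary(3473) = to_binary(1736) + '1'
to_binary(1736) = to_binary(868) + '0'
to_binary(868) = to_binary(434) + '0'
to_binary(434) = to_binary(217) + '0'
to_binary(217) = to_binary(108) + '1'
to_binary(108) = to_binary(54) + '0'
to_binary(54) = to_binary(27) + '0'
to_binary(27) = to_binary(13) + '1'
to_binary(13) = to_binary(6) + '1'
to_binary(6) = to_binary(3) + '0'
to_binary(3) = to_binary(1) + '1'
to_binary(1) = '1'  (base case)
Concatenating: '1' + '1' + '0' + '1' + '1' + '0' + '0' + '1' + '0' + '0' + '0' + '1' + '0' = '1101100100010'

1101100100010


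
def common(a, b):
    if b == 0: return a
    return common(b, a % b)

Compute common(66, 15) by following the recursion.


common(66, 15) = common(15, 6)
common(15, 6) = common(6, 3)
common(6, 3) = common(3, 0)
common(3, 0) = 3  (base case)

3


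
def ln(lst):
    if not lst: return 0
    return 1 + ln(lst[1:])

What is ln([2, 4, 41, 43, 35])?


ln([2, 4, 41, 43, 35]) = 1 + ln([4, 41, 43, 35])
ln([4, 41, 43, 35]) = 1 + ln([41, 43, 35])
ln([41, 43, 35]) = 1 + ln([43, 35])
ln([43, 35]) = 1 + ln([35])
ln([35]) = 1 + ln([])
ln([]) = 0  (base case)
Unwinding: 1 + 1 + 1 + 1 + 1 + 0 = 5

5


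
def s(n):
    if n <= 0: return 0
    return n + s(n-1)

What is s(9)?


s(9)
= 9 + 8 + 7 + 6 + 5 + 4 + 3 + 2 + 1 + s(0)
= 9 + 8 + 7 + 6 + 5 + 4 + 3 + 2 + 1 + 0
= 45

45


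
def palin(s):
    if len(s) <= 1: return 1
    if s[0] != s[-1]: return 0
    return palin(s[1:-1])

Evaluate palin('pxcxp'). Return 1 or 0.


palin('pxcxp'): s[0]='p' == s[-1]='p' -> check palin('xcx')
palin('xcx'): s[0]='x' == s[-1]='x' -> check palin('c')
palin('c'): len <= 1 -> return 1  (base case)
Result: 1 (palindrome)

1


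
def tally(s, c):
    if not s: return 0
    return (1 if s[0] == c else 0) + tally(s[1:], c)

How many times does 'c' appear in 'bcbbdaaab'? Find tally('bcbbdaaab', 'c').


s[0]='b' != 'c' -> 0
s[0]='c' == 'c' -> 1
s[0]='b' != 'c' -> 0
s[0]='b' != 'c' -> 0
s[0]='d' != 'c' -> 0
s[0]='a' != 'c' -> 0
s[0]='a' != 'c' -> 0
s[0]='a' != 'c' -> 0
s[0]='b' != 'c' -> 0
Sum: 0 + 1 + 0 + 0 + 0 + 0 + 0 + 0 + 0 = 1

1


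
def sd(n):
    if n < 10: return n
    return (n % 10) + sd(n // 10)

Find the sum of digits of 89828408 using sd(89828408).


sd(89828408) = 8 + sd(8982840)
sd(8982840) = 0 + sd(898284)
sd(898284) = 4 + sd(89828)
sd(89828) = 8 + sd(8982)
sd(8982) = 2 + sd(898)
sd(898) = 8 + sd(89)
sd(89) = 9 + sd(8)
sd(8) = 8  (base case)
Total: 8 + 0 + 4 + 8 + 2 + 8 + 9 + 8 = 47

47


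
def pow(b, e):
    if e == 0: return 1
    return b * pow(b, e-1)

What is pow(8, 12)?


pow(8, 12)
= 8 * pow(8, 11)
= 8 * 8 * pow(8, 10)
= 8 * 8 * 8 * pow(8, 9)
= 8 * 8 * 8 * 8 * pow(8, 8)
= 8 * 8 * 8 * 8 * 8 * pow(8, 7)
= 8 * 8 * 8 * 8 * 8 * 8 * pow(8, 6)
= 8 * 8 * 8 * 8 * 8 * 8 * 8 * pow(8, 5)
= 8 * 8 * 8 * 8 * 8 * 8 * 8 * 8 * pow(8, 4)
= 8 * 8 * 8 * 8 * 8 * 8 * 8 * 8 * 8 * pow(8, 3)
= 8 * 8 * 8 * 8 * 8 * 8 * 8 * 8 * 8 * 8 * pow(8, 2)
= 8 * 8 * 8 * 8 * 8 * 8 * 8 * 8 * 8 * 8 * 8 * pow(8, 1)
= 8 * 8 * 8 * 8 * 8 * 8 * 8 * 8 * 8 * 8 * 8 * 8 * pow(8, 0)
= 8 * 8 * 8 * 8 * 8 * 8 * 8 * 8 * 8 * 8 * 8 * 8 * 1
= 68719476736

68719476736


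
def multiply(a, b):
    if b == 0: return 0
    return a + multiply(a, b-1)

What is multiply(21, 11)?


multiply(21, 11) = 21 + multiply(21, 10)
multiply(21, 10) = 21 + multiply(21, 9)
multiply(21, 9) = 21 + multiply(21, 8)
multiply(21, 8) = 21 + multiply(21, 7)
multiply(21, 7) = 21 + multiply(21, 6)
multiply(21, 6) = 21 + multiply(21, 5)
multiply(21, 5) = 21 + multiply(21, 4)
multiply(21, 4) = 21 + multiply(21, 3)
multiply(21, 3) = 21 + multiply(21, 2)
multiply(21, 2) = 21 + multiply(21, 1)
multiply(21, 1) = 21 + multiply(21, 0)
multiply(21, 0) = 0  (base case)
Total: 21 + 21 + 21 + 21 + 21 + 21 + 21 + 21 + 21 + 21 + 21 + 0 = 231

231


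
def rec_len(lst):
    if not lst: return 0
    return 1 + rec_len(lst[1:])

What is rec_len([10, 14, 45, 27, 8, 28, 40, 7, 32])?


rec_len([10, 14, 45, 27, 8, 28, 40, 7, 32]) = 1 + rec_len([14, 45, 27, 8, 28, 40, 7, 32])
rec_len([14, 45, 27, 8, 28, 40, 7, 32]) = 1 + rec_len([45, 27, 8, 28, 40, 7, 32])
rec_len([45, 27, 8, 28, 40, 7, 32]) = 1 + rec_len([27, 8, 28, 40, 7, 32])
rec_len([27, 8, 28, 40, 7, 32]) = 1 + rec_len([8, 28, 40, 7, 32])
rec_len([8, 28, 40, 7, 32]) = 1 + rec_len([28, 40, 7, 32])
rec_len([28, 40, 7, 32]) = 1 + rec_len([40, 7, 32])
rec_len([40, 7, 32]) = 1 + rec_len([7, 32])
rec_len([7, 32]) = 1 + rec_len([32])
rec_len([32]) = 1 + rec_len([])
rec_len([]) = 0  (base case)
Unwinding: 1 + 1 + 1 + 1 + 1 + 1 + 1 + 1 + 1 + 0 = 9

9


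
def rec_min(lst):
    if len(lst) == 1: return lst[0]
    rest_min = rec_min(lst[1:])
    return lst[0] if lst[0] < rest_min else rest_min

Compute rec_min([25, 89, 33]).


rec_min([25, 89, 33]): compare 25 with rec_min([89, 33])
rec_min([89, 33]): compare 89 with rec_min([33])
rec_min([33]) = 33  (base case)
Compare 89 with 33 -> 33
Compare 25 with 33 -> 25

25


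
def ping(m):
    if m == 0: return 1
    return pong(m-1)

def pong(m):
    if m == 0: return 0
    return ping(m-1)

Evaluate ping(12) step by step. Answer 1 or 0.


ping(12) = pong(11)
pong(11) = ping(10)
ping(10) = pong(9)
pong(9) = ping(8)
ping(8) = pong(7)
pong(7) = ping(6)
ping(6) = pong(5)
pong(5) = ping(4)
ping(4) = pong(3)
pong(3) = ping(2)
ping(2) = pong(1)
pong(1) = ping(0)
ping(0) = 1  (base case)
Result: 1

1


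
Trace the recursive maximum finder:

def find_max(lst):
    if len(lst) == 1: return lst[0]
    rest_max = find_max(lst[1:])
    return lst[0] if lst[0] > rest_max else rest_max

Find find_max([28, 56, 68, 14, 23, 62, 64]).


find_max([28, 56, 68, 14, 23, 62, 64]): compare 28 with find_max([56, 68, 14, 23, 62, 64])
find_max([56, 68, 14, 23, 62, 64]): compare 56 with find_max([68, 14, 23, 62, 64])
find_max([68, 14, 23, 62, 64]): compare 68 with find_max([14, 23, 62, 64])
find_max([14, 23, 62, 64]): compare 14 with find_max([23, 62, 64])
find_max([23, 62, 64]): compare 23 with find_max([62, 64])
find_max([62, 64]): compare 62 with find_max([64])
find_max([64]) = 64  (base case)
Compare 62 with 64 -> 64
Compare 23 with 64 -> 64
Compare 14 with 64 -> 64
Compare 68 with 64 -> 68
Compare 56 with 68 -> 68
Compare 28 with 68 -> 68

68


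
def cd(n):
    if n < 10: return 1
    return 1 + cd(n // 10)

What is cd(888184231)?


cd(888184231) = 1 + cd(88818423)
cd(88818423) = 1 + cd(8881842)
cd(8881842) = 1 + cd(888184)
cd(888184) = 1 + cd(88818)
cd(88818) = 1 + cd(8881)
cd(8881) = 1 + cd(888)
cd(888) = 1 + cd(88)
cd(88) = 1 + cd(8)
cd(8) = 1  (base case: 8 < 10)
Unwinding: 1 + 1 + 1 + 1 + 1 + 1 + 1 + 1 + 1 = 9

9


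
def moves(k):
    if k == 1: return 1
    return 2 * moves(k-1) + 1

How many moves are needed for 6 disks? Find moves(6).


moves(6) = 2 * moves(5) + 1
moves(5) = 2 * moves(4) + 1
moves(4) = 2 * moves(3) + 1
moves(3) = 2 * moves(2) + 1
moves(2) = 2 * moves(1) + 1
moves(1) = 1  (base case)
moves(2) = 2 * 1 + 1 = 3
moves(3) = 2 * 3 + 1 = 7
moves(4) = 2 * 7 + 1 = 15
moves(5) = 2 * 15 + 1 = 31
moves(6) = 2 * 31 + 1 = 63

63


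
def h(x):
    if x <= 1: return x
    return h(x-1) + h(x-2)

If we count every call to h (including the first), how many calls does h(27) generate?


Let C(n) = total calls for h(n)
C(0) = 1, C(1) = 1
C(2) = 1 + C(1) + C(0) = 1 + 1 + 1 = 3
C(3) = 1 + C(2) + C(1) = 1 + 3 + 1 = 5
C(4) = 1 + C(3) + C(2) = 1 + 5 + 3 = 9
C(5) = 1 + C(4) + C(3) = 1 + 9 + 5 = 15
C(6) = 1 + C(5) + C(4) = 1 + 15 + 9 = 25
C(7) = 1 + C(6) + C(5) = 1 + 25 + 15 = 41
C(8) = 1 + C(7) + C(6) = 1 + 41 + 25 = 67
C(9) = 1 + C(8) + C(7) = 1 + 67 + 41 = 109
C(10) = 1 + C(9) + C(8) = 1 + 109 + 67 = 177
C(11) = 1 + C(10) + C(9) = 1 + 177 + 109 = 287
C(12) = 1 + C(11) + C(10) = 1 + 287 + 177 = 465
C(13) = 1 + C(12) + C(11) = 1 + 465 + 287 = 753
C(14) = 1 + C(13) + C(12) = 1 + 753 + 465 = 1219
C(15) = 1 + C(14) + C(13) = 1 + 1219 + 753 = 1973
C(16) = 1 + C(15) + C(14) = 1 + 1973 + 1219 = 3193
C(17) = 1 + C(16) + C(15) = 1 + 3193 + 1973 = 5167
C(18) = 1 + C(17) + C(16) = 1 + 5167 + 3193 = 8361
C(19) = 1 + C(18) + C(17) = 1 + 8361 + 5167 = 13529
C(20) = 1 + C(19) + C(18) = 1 + 13529 + 8361 = 21891
C(21) = 1 + C(20) + C(19) = 1 + 21891 + 13529 = 35421
C(22) = 1 + C(21) + C(20) = 1 + 35421 + 21891 = 57313
C(23) = 1 + C(22) + C(21) = 1 + 57313 + 35421 = 92735
C(24) = 1 + C(23) + C(22) = 1 + 92735 + 57313 = 150049
C(25) = 1 + C(24) + C(23) = 1 + 150049 + 92735 = 242785
C(26) = 1 + C(25) + C(24) = 1 + 242785 + 150049 = 392835
C(27) = 1 + C(26) + C(25) = 1 + 392835 + 242785 = 635621

635621


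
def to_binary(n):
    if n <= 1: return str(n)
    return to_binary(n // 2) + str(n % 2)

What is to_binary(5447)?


to_binary(5447) = to_binary(2723) + '1'
to_binary(2723) = to_binary(1361) + '1'
to_binary(1361) = to_binary(680) + '1'
to_binary(680) = to_binary(340) + '0'
to_binary(340) = to_binary(170) + '0'
to_binary(170) = to_binary(85) + '0'
to_binary(85) = to_binary(42) + '1'
to_binary(42) = to_binary(21) + '0'
to_binary(21) = to_binary(10) + '1'
to_binary(10) = to_binary(5) + '0'
to_binary(5) = to_binary(2) + '1'
to_binary(2) = to_binary(1) + '0'
to_binary(1) = '1'  (base case)
Concatenating: '1' + '0' + '1' + '0' + '1' + '0' + '1' + '0' + '0' + '0' + '1' + '1' + '1' = '1010101000111'

1010101000111
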